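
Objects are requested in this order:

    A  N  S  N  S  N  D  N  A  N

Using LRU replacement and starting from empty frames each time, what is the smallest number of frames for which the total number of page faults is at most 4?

4

f=1: 10 faults
f=2: 5 faults
f=3: 5 faults
f=4: 4 faults
Smallest f with faults ≤ 4 is 4.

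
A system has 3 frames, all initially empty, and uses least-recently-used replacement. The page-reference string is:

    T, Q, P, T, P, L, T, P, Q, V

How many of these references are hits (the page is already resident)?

4

T → miss, frames {T}
Q → miss, frames {T,Q}
P → miss, frames {T,Q,P}
T → hit
P → hit
L → miss, evict Q, frames {T,P,L}
T → hit
P → hit
Q → miss, evict L, frames {T,P,Q}
V → miss, evict T, frames {P,Q,V}
Hits: 4.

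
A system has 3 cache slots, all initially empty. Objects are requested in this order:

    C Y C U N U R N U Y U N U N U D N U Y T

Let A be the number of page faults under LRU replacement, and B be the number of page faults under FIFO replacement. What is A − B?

Under LRU: F F . F F . F . . F . . . . . F . . F F → 9 faults.
Under FIFO: F F . F F . F . . F F F . . . F . . F F → 11 faults.
A − B = 9 − 11 = -2.

-2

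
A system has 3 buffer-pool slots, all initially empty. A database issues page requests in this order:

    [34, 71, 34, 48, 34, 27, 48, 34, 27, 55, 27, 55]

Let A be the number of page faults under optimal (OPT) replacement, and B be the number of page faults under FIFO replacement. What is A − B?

-1

Under OPT: F F . F . F . . . F . . → 5 faults.
Under FIFO: F F . F . F . F . F . . → 6 faults.
A − B = 5 − 6 = -1.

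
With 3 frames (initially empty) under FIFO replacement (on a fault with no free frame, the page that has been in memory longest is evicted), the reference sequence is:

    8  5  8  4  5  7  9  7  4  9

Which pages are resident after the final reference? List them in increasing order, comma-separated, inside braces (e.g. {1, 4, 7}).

{4, 7, 9}

8: miss, frames [8]
5: miss, frames [8, 5]
8: hit
4: miss, frames [8, 5, 4]
5: hit
7: miss, evict 8, frames [5, 4, 7]
9: miss, evict 5, frames [4, 7, 9]
7: hit
4: hit
9: hit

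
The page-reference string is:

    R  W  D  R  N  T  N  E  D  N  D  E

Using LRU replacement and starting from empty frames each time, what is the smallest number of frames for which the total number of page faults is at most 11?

f=1: 12 faults
f=2: 10 faults
f=3: 7 faults
f=4: 7 faults
f=5: 6 faults
f=6: 6 faults
Smallest f with faults ≤ 11 is 2.

2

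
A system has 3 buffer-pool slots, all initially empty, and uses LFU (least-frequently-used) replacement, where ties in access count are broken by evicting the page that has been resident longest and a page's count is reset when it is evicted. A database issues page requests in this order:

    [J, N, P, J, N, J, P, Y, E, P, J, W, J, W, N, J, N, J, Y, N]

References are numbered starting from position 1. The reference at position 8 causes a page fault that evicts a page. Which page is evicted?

N

pos 1: J: fault, frames [J]
pos 2: N: fault, frames [J, N]
pos 3: P: fault, frames [J, N, P]
pos 4: J: hit
pos 5: N: hit
pos 6: J: hit
pos 7: P: hit
pos 8: Y: fault, evict N, frames [J, P, Y]
At position 8, page N is evicted.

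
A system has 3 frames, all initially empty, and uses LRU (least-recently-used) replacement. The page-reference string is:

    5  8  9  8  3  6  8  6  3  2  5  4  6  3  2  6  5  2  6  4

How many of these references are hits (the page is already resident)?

5 -> miss, frames [5]
8 -> miss, frames [5, 8]
9 -> miss, frames [5, 8, 9]
8 -> hit
3 -> miss, evict 5, frames [9, 8, 3]
6 -> miss, evict 9, frames [8, 3, 6]
8 -> hit
6 -> hit
3 -> hit
2 -> miss, evict 8, frames [6, 3, 2]
5 -> miss, evict 6, frames [3, 2, 5]
4 -> miss, evict 3, frames [2, 5, 4]
6 -> miss, evict 2, frames [5, 4, 6]
3 -> miss, evict 5, frames [4, 6, 3]
2 -> miss, evict 4, frames [6, 3, 2]
6 -> hit
5 -> miss, evict 3, frames [2, 6, 5]
2 -> hit
6 -> hit
4 -> miss, evict 5, frames [2, 6, 4]
Hits: 7.

7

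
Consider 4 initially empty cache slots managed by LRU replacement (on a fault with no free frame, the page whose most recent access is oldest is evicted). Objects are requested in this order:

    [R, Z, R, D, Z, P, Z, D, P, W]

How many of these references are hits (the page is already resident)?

5

R: miss, frames [R]
Z: miss, frames [R, Z]
R: hit
D: miss, frames [Z, R, D]
Z: hit
P: miss, frames [R, D, Z, P]
Z: hit
D: hit
P: hit
W: miss, evict R, frames [Z, D, P, W]
Hits: 5.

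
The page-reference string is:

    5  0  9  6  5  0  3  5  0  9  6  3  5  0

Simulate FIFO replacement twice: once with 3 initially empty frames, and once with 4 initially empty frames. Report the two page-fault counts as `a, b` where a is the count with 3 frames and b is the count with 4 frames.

3 frames: F F F F F F F . . F F . F F → 11 faults.
4 frames: F F F F . . F F F F F F F F → 12 faults.
12 > 11: adding a frame increased faults — Belady's anomaly.

11, 12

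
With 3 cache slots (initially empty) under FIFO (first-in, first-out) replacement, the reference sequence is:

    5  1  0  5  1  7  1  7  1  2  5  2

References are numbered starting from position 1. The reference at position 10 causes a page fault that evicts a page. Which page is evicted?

1

pos 1: 5: miss, frames (5)
pos 2: 1: miss, frames (5 1)
pos 3: 0: miss, frames (5 1 0)
pos 4: 5: hit
pos 5: 1: hit
pos 6: 7: miss, evict 5, frames (1 0 7)
pos 7: 1: hit
pos 8: 7: hit
pos 9: 1: hit
pos 10: 2: miss, evict 1, frames (0 7 2)
At position 10, page 1 is evicted.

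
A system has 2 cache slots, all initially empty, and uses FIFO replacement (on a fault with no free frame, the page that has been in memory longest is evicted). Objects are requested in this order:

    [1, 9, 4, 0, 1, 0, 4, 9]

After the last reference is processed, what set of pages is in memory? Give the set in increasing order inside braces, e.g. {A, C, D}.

1 → fault, frames (1)
9 → fault, frames (1 9)
4 → fault, evict 1, frames (9 4)
0 → fault, evict 9, frames (4 0)
1 → fault, evict 4, frames (0 1)
0 → hit
4 → fault, evict 0, frames (1 4)
9 → fault, evict 1, frames (4 9)

{4, 9}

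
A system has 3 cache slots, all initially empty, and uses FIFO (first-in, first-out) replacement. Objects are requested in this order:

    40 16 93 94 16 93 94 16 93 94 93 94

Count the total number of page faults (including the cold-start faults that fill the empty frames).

40 -> fault, frames (40)
16 -> fault, frames (40 16)
93 -> fault, frames (40 16 93)
94 -> fault, evict 40, frames (16 93 94)
16 -> hit
93 -> hit
94 -> hit
16 -> hit
93 -> hit
94 -> hit
93 -> hit
94 -> hit
Page faults: 4.

4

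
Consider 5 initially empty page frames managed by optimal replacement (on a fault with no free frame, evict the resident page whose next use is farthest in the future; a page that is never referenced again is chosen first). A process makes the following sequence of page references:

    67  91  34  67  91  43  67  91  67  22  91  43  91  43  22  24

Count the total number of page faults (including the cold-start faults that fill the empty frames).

6

67 -> fault, frames {67}
91 -> fault, frames {67,91}
34 -> fault, frames {67,91,34}
67 -> hit
91 -> hit
43 -> fault, frames {67,91,34,43}
67 -> hit
91 -> hit
67 -> hit
22 -> fault, frames {67,91,34,43,22}
91 -> hit
43 -> hit
91 -> hit
43 -> hit
22 -> hit
24 -> fault, evict 22, frames {67,91,34,43,24}
Page faults: 6.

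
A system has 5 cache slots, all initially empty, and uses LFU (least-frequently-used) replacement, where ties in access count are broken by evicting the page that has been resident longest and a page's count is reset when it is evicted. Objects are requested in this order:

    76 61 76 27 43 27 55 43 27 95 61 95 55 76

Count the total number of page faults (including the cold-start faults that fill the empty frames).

8

76 -> miss, frames {76}
61 -> miss, frames {76,61}
76 -> hit
27 -> miss, frames {76,61,27}
43 -> miss, frames {76,61,27,43}
27 -> hit
55 -> miss, frames {76,61,27,43,55}
43 -> hit
27 -> hit
95 -> miss, evict 61, frames {76,27,43,55,95}
61 -> miss, evict 55, frames {76,27,43,95,61}
95 -> hit
55 -> miss, evict 61, frames {76,27,43,95,55}
76 -> hit
Page faults: 8.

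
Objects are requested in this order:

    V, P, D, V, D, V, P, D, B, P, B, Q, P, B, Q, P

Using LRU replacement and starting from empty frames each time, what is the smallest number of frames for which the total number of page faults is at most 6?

3

f=1: 16 faults
f=2: 13 faults
f=3: 5 faults
f=4: 5 faults
f=5: 5 faults
Smallest f with faults ≤ 6 is 3.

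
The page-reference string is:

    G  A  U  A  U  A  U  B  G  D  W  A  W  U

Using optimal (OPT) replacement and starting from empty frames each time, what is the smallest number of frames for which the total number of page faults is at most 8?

f=1: 14 faults
f=2: 8 faults
f=3: 7 faults
f=4: 6 faults
f=5: 6 faults
f=6: 6 faults
Smallest f with faults ≤ 8 is 2.

2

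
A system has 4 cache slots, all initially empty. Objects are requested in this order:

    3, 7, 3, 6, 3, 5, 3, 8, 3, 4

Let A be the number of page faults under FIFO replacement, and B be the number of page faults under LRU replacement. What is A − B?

1

Under FIFO: F F . F . F . F F F → 7 faults.
Under LRU: F F . F . F . F . F → 6 faults.
A − B = 7 − 6 = 1.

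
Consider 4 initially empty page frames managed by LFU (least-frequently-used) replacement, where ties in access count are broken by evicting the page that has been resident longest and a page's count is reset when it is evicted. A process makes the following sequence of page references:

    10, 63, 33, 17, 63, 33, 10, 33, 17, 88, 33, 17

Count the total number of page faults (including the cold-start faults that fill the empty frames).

10: miss, frames {10}
63: miss, frames {10,63}
33: miss, frames {10,63,33}
17: miss, frames {10,63,33,17}
63: hit
33: hit
10: hit
33: hit
17: hit
88: miss, evict 10, frames {63,33,17,88}
33: hit
17: hit
Page faults: 5.

5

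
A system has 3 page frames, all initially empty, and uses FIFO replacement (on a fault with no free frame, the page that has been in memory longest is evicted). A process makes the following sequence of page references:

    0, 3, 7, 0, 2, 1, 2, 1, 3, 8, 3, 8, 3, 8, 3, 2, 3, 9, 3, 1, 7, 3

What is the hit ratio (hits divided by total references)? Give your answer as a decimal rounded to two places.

0 -> miss, frames [0]
3 -> miss, frames [0, 3]
7 -> miss, frames [0, 3, 7]
0 -> hit
2 -> miss, evict 0, frames [3, 7, 2]
1 -> miss, evict 3, frames [7, 2, 1]
2 -> hit
1 -> hit
3 -> miss, evict 7, frames [2, 1, 3]
8 -> miss, evict 2, frames [1, 3, 8]
3 -> hit
8 -> hit
3 -> hit
8 -> hit
3 -> hit
2 -> miss, evict 1, frames [3, 8, 2]
3 -> hit
9 -> miss, evict 3, frames [8, 2, 9]
3 -> miss, evict 8, frames [2, 9, 3]
1 -> miss, evict 2, frames [9, 3, 1]
7 -> miss, evict 9, frames [3, 1, 7]
3 -> hit
Hits: 10 of 22 references → 10/22 = 0.4545.

0.45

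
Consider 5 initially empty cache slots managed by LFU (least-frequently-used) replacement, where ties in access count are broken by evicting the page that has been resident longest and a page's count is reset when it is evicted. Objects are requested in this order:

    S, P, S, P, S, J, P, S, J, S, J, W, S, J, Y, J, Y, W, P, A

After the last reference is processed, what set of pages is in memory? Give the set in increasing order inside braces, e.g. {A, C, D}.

{A, J, P, S, Y}

S → fault, frames (S)
P → fault, frames (S P)
S → hit
P → hit
S → hit
J → fault, frames (S P J)
P → hit
S → hit
J → hit
S → hit
J → hit
W → fault, frames (S P J W)
S → hit
J → hit
Y → fault, frames (S P J W Y)
J → hit
Y → hit
W → hit
P → hit
A → fault, evict W, frames (S P J Y A)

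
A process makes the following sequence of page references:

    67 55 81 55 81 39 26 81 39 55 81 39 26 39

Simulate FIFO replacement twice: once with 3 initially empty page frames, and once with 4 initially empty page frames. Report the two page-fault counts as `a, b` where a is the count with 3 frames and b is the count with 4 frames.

9, 5

3 frames: F F F . . F F . . F F F F . → 9 faults.
4 frames: F F F . . F F . . . . . . . → 5 faults.
5 < 9: adding a frame reduced faults, as is typical.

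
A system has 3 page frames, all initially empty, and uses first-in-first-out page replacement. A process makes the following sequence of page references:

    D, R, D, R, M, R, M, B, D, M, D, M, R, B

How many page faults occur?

D: fault, frames [D]
R: fault, frames [D, R]
D: hit
R: hit
M: fault, frames [D, R, M]
R: hit
M: hit
B: fault, evict D, frames [R, M, B]
D: fault, evict R, frames [M, B, D]
M: hit
D: hit
M: hit
R: fault, evict M, frames [B, D, R]
B: hit
Page faults: 6.

6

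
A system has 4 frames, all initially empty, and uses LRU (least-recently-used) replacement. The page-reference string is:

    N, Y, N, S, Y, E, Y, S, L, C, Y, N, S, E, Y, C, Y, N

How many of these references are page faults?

N → miss, frames (N)
Y → miss, frames (N Y)
N → hit
S → miss, frames (Y N S)
Y → hit
E → miss, frames (N S Y E)
Y → hit
S → hit
L → miss, evict N, frames (E Y S L)
C → miss, evict E, frames (Y S L C)
Y → hit
N → miss, evict S, frames (L C Y N)
S → miss, evict L, frames (C Y N S)
E → miss, evict C, frames (Y N S E)
Y → hit
C → miss, evict N, frames (S E Y C)
Y → hit
N → miss, evict S, frames (E C Y N)
Page faults: 11.

11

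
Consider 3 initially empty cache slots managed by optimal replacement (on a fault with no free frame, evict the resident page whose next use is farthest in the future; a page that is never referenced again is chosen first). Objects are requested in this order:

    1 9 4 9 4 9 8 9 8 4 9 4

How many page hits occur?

1: fault, frames [1]
9: fault, frames [1, 9]
4: fault, frames [1, 9, 4]
9: hit
4: hit
9: hit
8: fault, evict 1, frames [9, 4, 8]
9: hit
8: hit
4: hit
9: hit
4: hit
Hits: 8.

8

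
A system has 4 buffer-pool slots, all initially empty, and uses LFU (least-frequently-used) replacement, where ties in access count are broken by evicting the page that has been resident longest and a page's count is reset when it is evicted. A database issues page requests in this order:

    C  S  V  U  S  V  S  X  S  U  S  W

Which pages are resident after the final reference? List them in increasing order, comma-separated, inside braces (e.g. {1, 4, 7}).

C → miss, frames [C]
S → miss, frames [C, S]
V → miss, frames [C, S, V]
U → miss, frames [C, S, V, U]
S → hit
V → hit
S → hit
X → miss, evict C, frames [S, V, U, X]
S → hit
U → hit
S → hit
W → miss, evict X, frames [S, V, U, W]

{S, U, V, W}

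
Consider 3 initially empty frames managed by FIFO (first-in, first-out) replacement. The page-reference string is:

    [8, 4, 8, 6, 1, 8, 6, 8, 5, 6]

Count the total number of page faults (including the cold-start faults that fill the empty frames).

7

8 → miss, frames [8]
4 → miss, frames [8, 4]
8 → hit
6 → miss, frames [8, 4, 6]
1 → miss, evict 8, frames [4, 6, 1]
8 → miss, evict 4, frames [6, 1, 8]
6 → hit
8 → hit
5 → miss, evict 6, frames [1, 8, 5]
6 → miss, evict 1, frames [8, 5, 6]
Page faults: 7.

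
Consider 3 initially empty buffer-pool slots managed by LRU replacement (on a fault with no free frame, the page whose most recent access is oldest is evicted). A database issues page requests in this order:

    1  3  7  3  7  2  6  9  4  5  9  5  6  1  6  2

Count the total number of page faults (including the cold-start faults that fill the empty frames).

11

1: fault, frames [1]
3: fault, frames [1, 3]
7: fault, frames [1, 3, 7]
3: hit
7: hit
2: fault, evict 1, frames [3, 7, 2]
6: fault, evict 3, frames [7, 2, 6]
9: fault, evict 7, frames [2, 6, 9]
4: fault, evict 2, frames [6, 9, 4]
5: fault, evict 6, frames [9, 4, 5]
9: hit
5: hit
6: fault, evict 4, frames [9, 5, 6]
1: fault, evict 9, frames [5, 6, 1]
6: hit
2: fault, evict 5, frames [1, 6, 2]
Page faults: 11.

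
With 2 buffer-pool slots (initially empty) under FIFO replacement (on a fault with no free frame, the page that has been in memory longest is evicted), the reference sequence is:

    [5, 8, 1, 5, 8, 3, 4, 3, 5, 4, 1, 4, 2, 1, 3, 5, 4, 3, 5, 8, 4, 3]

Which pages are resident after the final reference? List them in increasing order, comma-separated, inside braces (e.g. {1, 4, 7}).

5: miss, frames {5}
8: miss, frames {5,8}
1: miss, evict 5, frames {8,1}
5: miss, evict 8, frames {1,5}
8: miss, evict 1, frames {5,8}
3: miss, evict 5, frames {8,3}
4: miss, evict 8, frames {3,4}
3: hit
5: miss, evict 3, frames {4,5}
4: hit
1: miss, evict 4, frames {5,1}
4: miss, evict 5, frames {1,4}
2: miss, evict 1, frames {4,2}
1: miss, evict 4, frames {2,1}
3: miss, evict 2, frames {1,3}
5: miss, evict 1, frames {3,5}
4: miss, evict 3, frames {5,4}
3: miss, evict 5, frames {4,3}
5: miss, evict 4, frames {3,5}
8: miss, evict 3, frames {5,8}
4: miss, evict 5, frames {8,4}
3: miss, evict 8, frames {4,3}

{3, 4}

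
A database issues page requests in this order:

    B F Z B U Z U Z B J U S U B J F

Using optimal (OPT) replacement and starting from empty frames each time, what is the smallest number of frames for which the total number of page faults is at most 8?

3

f=1: 16 faults
f=2: 10 faults
f=3: 8 faults
f=4: 7 faults
f=5: 6 faults
f=6: 6 faults
Smallest f with faults ≤ 8 is 3.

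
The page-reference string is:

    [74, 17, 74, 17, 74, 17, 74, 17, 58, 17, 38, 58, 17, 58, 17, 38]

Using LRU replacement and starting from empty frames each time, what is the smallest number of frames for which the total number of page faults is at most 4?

f=1: 16 faults
f=2: 7 faults
f=3: 4 faults
f=4: 4 faults
Smallest f with faults ≤ 4 is 3.

3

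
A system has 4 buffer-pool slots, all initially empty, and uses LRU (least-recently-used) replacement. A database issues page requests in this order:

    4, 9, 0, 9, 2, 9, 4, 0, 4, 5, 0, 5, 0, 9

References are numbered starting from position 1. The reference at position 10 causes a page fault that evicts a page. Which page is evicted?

2

pos 1: 4: miss, frames (4)
pos 2: 9: miss, frames (4 9)
pos 3: 0: miss, frames (4 9 0)
pos 4: 9: hit
pos 5: 2: miss, frames (4 0 9 2)
pos 6: 9: hit
pos 7: 4: hit
pos 8: 0: hit
pos 9: 4: hit
pos 10: 5: miss, evict 2, frames (9 0 4 5)
At position 10, page 2 is evicted.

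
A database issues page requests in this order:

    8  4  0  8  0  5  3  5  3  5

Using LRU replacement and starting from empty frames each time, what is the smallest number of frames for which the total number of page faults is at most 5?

3

f=1: 10 faults
f=2: 6 faults
f=3: 5 faults
f=4: 5 faults
f=5: 5 faults
Smallest f with faults ≤ 5 is 3.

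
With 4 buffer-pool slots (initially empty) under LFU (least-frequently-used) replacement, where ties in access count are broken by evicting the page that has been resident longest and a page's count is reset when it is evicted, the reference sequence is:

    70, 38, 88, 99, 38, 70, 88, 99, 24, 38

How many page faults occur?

5

70 → miss, frames [70]
38 → miss, frames [70, 38]
88 → miss, frames [70, 38, 88]
99 → miss, frames [70, 38, 88, 99]
38 → hit
70 → hit
88 → hit
99 → hit
24 → miss, evict 70, frames [38, 88, 99, 24]
38 → hit
Page faults: 5.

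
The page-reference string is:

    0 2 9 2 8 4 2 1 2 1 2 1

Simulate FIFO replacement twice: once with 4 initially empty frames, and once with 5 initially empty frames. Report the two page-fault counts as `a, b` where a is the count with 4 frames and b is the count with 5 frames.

7, 6

4 frames: F F F . F F . F F . . . → 7 faults.
5 frames: F F F . F F . F . . . . → 6 faults.
6 < 7: adding a frame reduced faults, as is typical.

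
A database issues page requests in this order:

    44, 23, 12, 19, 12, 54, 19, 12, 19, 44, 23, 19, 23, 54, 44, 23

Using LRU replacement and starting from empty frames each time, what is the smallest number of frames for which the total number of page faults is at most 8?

f=1: 16 faults
f=2: 13 faults
f=3: 9 faults
f=4: 8 faults
f=5: 5 faults
Smallest f with faults ≤ 8 is 4.

4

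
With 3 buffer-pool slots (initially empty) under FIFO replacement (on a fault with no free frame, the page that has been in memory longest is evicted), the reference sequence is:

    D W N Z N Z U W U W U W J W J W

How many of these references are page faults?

7

D: miss, frames [D]
W: miss, frames [D, W]
N: miss, frames [D, W, N]
Z: miss, evict D, frames [W, N, Z]
N: hit
Z: hit
U: miss, evict W, frames [N, Z, U]
W: miss, evict N, frames [Z, U, W]
U: hit
W: hit
U: hit
W: hit
J: miss, evict Z, frames [U, W, J]
W: hit
J: hit
W: hit
Page faults: 7.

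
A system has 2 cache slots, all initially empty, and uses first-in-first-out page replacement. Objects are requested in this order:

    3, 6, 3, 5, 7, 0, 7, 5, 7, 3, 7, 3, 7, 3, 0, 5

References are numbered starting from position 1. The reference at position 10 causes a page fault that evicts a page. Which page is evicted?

5

pos 1: 3 → miss, frames (3)
pos 2: 6 → miss, frames (3 6)
pos 3: 3 → hit
pos 4: 5 → miss, evict 3, frames (6 5)
pos 5: 7 → miss, evict 6, frames (5 7)
pos 6: 0 → miss, evict 5, frames (7 0)
pos 7: 7 → hit
pos 8: 5 → miss, evict 7, frames (0 5)
pos 9: 7 → miss, evict 0, frames (5 7)
pos 10: 3 → miss, evict 5, frames (7 3)
At position 10, page 5 is evicted.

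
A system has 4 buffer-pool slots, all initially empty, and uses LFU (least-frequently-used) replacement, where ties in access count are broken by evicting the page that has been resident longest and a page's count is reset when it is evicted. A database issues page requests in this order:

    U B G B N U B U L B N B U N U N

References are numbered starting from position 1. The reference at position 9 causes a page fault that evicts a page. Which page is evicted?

G

pos 1: U: fault, frames [U]
pos 2: B: fault, frames [U, B]
pos 3: G: fault, frames [U, B, G]
pos 4: B: hit
pos 5: N: fault, frames [U, B, G, N]
pos 6: U: hit
pos 7: B: hit
pos 8: U: hit
pos 9: L: fault, evict G, frames [U, B, N, L]
At position 9, page G is evicted.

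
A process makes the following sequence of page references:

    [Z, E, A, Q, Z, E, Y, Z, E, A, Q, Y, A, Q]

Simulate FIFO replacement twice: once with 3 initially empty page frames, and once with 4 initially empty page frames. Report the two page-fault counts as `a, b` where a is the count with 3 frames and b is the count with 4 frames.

3 frames: F F F F F F F . . F F . . . → 9 faults.
4 frames: F F F F . . F F F F F F . . → 10 faults.
10 > 9: adding a frame increased faults — Belady's anomaly.

9, 10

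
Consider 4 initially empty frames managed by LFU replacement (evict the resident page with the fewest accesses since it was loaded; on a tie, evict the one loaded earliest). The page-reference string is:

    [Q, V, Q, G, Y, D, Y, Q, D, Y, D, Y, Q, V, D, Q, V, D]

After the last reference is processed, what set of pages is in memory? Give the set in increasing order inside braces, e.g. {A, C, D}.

Q → fault, frames (Q)
V → fault, frames (Q V)
Q → hit
G → fault, frames (Q V G)
Y → fault, frames (Q V G Y)
D → fault, evict V, frames (Q G Y D)
Y → hit
Q → hit
D → hit
Y → hit
D → hit
Y → hit
Q → hit
V → fault, evict G, frames (Q Y D V)
D → hit
Q → hit
V → hit
D → hit

{D, Q, V, Y}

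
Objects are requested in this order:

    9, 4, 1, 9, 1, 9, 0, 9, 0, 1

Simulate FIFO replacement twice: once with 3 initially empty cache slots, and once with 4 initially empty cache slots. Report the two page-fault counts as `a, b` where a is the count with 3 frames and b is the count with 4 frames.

3 frames: F F F . . . F F . . → 5 faults.
4 frames: F F F . . . F . . . → 4 faults.
4 < 5: adding a frame reduced faults, as is typical.

5, 4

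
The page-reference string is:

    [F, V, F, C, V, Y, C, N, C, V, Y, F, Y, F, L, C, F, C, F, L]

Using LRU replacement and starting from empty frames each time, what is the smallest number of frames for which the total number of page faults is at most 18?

f=1: 20 faults
f=2: 14 faults
f=3: 10 faults
f=4: 8 faults
f=5: 6 faults
f=6: 6 faults
Smallest f with faults ≤ 18 is 2.

2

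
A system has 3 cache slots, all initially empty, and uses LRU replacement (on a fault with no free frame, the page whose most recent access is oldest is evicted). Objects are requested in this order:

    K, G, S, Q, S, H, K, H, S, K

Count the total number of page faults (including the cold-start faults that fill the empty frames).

6

K → fault, frames {K}
G → fault, frames {K,G}
S → fault, frames {K,G,S}
Q → fault, evict K, frames {G,S,Q}
S → hit
H → fault, evict G, frames {Q,S,H}
K → fault, evict Q, frames {S,H,K}
H → hit
S → hit
K → hit
Page faults: 6.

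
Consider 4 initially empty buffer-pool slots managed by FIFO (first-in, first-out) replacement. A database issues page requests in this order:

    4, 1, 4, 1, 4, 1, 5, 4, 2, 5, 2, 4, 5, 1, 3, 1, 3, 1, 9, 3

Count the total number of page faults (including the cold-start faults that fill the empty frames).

4: miss, frames (4)
1: miss, frames (4 1)
4: hit
1: hit
4: hit
1: hit
5: miss, frames (4 1 5)
4: hit
2: miss, frames (4 1 5 2)
5: hit
2: hit
4: hit
5: hit
1: hit
3: miss, evict 4, frames (1 5 2 3)
1: hit
3: hit
1: hit
9: miss, evict 1, frames (5 2 3 9)
3: hit
Page faults: 6.

6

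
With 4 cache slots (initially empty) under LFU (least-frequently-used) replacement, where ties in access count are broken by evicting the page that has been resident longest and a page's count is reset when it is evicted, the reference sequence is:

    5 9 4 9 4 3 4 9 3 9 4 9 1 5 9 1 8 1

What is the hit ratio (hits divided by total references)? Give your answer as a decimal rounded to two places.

5: fault, frames (5)
9: fault, frames (5 9)
4: fault, frames (5 9 4)
9: hit
4: hit
3: fault, frames (5 9 4 3)
4: hit
9: hit
3: hit
9: hit
4: hit
9: hit
1: fault, evict 5, frames (9 4 3 1)
5: fault, evict 1, frames (9 4 3 5)
9: hit
1: fault, evict 5, frames (9 4 3 1)
8: fault, evict 1, frames (9 4 3 8)
1: fault, evict 8, frames (9 4 3 1)
Hits: 9 of 18 references → 9/18 = 0.5000.

0.50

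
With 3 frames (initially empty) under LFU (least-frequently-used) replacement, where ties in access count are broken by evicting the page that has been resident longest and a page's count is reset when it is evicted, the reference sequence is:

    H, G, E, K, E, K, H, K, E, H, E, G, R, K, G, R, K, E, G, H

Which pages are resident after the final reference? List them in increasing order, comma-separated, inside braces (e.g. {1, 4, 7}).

H → miss, frames {H}
G → miss, frames {H,G}
E → miss, frames {H,G,E}
K → miss, evict H, frames {G,E,K}
E → hit
K → hit
H → miss, evict G, frames {E,K,H}
K → hit
E → hit
H → hit
E → hit
G → miss, evict H, frames {E,K,G}
R → miss, evict G, frames {E,K,R}
K → hit
G → miss, evict R, frames {E,K,G}
R → miss, evict G, frames {E,K,R}
K → hit
E → hit
G → miss, evict R, frames {E,K,G}
H → miss, evict G, frames {E,K,H}

{E, H, K}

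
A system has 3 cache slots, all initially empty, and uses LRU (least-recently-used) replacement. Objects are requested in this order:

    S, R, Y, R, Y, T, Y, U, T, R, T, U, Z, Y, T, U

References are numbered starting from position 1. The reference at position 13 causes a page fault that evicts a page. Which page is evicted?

pos 1: S -> fault, frames [S]
pos 2: R -> fault, frames [S, R]
pos 3: Y -> fault, frames [S, R, Y]
pos 4: R -> hit
pos 5: Y -> hit
pos 6: T -> fault, evict S, frames [R, Y, T]
pos 7: Y -> hit
pos 8: U -> fault, evict R, frames [T, Y, U]
pos 9: T -> hit
pos 10: R -> fault, evict Y, frames [U, T, R]
pos 11: T -> hit
pos 12: U -> hit
pos 13: Z -> fault, evict R, frames [T, U, Z]
At position 13, page R is evicted.

R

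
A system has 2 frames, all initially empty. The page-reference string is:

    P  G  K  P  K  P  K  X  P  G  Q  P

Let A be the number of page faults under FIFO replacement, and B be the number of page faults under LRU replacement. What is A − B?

-1

Under FIFO: F F F F . . . F . F F F → 8 faults.
Under LRU: F F F F . . . F F F F F → 9 faults.
A − B = 8 − 9 = -1.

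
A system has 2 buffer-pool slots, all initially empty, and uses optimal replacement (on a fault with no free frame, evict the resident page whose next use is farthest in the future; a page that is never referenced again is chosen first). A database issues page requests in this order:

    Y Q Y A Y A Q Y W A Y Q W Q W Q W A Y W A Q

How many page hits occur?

Y → miss, frames (Y)
Q → miss, frames (Y Q)
Y → hit
A → miss, evict Q, frames (Y A)
Y → hit
A → hit
Q → miss, evict A, frames (Y Q)
Y → hit
W → miss, evict Q, frames (Y W)
A → miss, evict W, frames (Y A)
Y → hit
Q → miss, evict Y, frames (A Q)
W → miss, evict A, frames (Q W)
Q → hit
W → hit
Q → hit
W → hit
A → miss, evict Q, frames (W A)
Y → miss, evict A, frames (W Y)
W → hit
A → miss, evict Y, frames (W A)
Q → miss, evict A, frames (W Q)
Hits: 10.

10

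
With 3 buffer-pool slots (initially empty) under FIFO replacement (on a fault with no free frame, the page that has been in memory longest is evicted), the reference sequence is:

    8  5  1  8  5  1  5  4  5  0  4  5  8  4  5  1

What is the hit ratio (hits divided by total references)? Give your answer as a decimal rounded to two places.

8 → miss, frames (8)
5 → miss, frames (8 5)
1 → miss, frames (8 5 1)
8 → hit
5 → hit
1 → hit
5 → hit
4 → miss, evict 8, frames (5 1 4)
5 → hit
0 → miss, evict 5, frames (1 4 0)
4 → hit
5 → miss, evict 1, frames (4 0 5)
8 → miss, evict 4, frames (0 5 8)
4 → miss, evict 0, frames (5 8 4)
5 → hit
1 → miss, evict 5, frames (8 4 1)
Hits: 7 of 16 references → 7/16 = 0.4375.

0.44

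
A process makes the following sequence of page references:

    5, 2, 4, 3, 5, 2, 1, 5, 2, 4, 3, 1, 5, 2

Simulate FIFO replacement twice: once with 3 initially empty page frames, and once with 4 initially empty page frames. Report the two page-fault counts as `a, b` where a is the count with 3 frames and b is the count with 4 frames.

11, 12

3 frames: F F F F F F F . . F F . F F → 11 faults.
4 frames: F F F F . . F F F F F F F F → 12 faults.
12 > 11: adding a frame increased faults — Belady's anomaly.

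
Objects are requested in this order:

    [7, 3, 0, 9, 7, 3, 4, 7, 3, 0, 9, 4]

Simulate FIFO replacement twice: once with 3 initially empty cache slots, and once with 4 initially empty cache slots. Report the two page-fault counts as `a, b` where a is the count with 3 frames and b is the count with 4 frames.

9, 10

3 frames: F F F F F F F . . F F . → 9 faults.
4 frames: F F F F . . F F F F F F → 10 faults.
10 > 9: adding a frame increased faults — Belady's anomaly.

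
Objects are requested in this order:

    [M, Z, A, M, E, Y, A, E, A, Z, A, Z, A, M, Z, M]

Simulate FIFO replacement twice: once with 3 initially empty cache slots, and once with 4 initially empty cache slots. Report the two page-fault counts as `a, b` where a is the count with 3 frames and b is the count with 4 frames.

8, 7

3 frames: F F F . F F . . . F F . . F . . → 8 faults.
4 frames: F F F . F F . . . . . . . F F . → 7 faults.
7 < 8: adding a frame reduced faults, as is typical.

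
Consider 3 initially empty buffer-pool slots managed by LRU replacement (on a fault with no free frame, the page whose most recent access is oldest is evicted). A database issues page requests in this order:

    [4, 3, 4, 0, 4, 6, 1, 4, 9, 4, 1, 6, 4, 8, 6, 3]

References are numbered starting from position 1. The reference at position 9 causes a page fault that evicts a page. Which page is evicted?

6

pos 1: 4 -> fault, frames (4)
pos 2: 3 -> fault, frames (4 3)
pos 3: 4 -> hit
pos 4: 0 -> fault, frames (3 4 0)
pos 5: 4 -> hit
pos 6: 6 -> fault, evict 3, frames (0 4 6)
pos 7: 1 -> fault, evict 0, frames (4 6 1)
pos 8: 4 -> hit
pos 9: 9 -> fault, evict 6, frames (1 4 9)
At position 9, page 6 is evicted.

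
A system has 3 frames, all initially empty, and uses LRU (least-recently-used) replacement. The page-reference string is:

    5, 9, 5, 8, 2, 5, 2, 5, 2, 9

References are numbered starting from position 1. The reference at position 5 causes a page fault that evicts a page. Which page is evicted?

pos 1: 5 -> miss, frames [5]
pos 2: 9 -> miss, frames [5, 9]
pos 3: 5 -> hit
pos 4: 8 -> miss, frames [9, 5, 8]
pos 5: 2 -> miss, evict 9, frames [5, 8, 2]
At position 5, page 9 is evicted.

9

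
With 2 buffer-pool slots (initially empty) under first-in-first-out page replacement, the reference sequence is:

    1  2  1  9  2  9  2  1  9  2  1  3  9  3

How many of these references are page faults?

7

1: fault, frames [1]
2: fault, frames [1, 2]
1: hit
9: fault, evict 1, frames [2, 9]
2: hit
9: hit
2: hit
1: fault, evict 2, frames [9, 1]
9: hit
2: fault, evict 9, frames [1, 2]
1: hit
3: fault, evict 1, frames [2, 3]
9: fault, evict 2, frames [3, 9]
3: hit
Page faults: 7.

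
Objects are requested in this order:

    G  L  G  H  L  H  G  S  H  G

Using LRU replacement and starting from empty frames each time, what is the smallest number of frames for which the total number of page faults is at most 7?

3

f=1: 10 faults
f=2: 8 faults
f=3: 4 faults
f=4: 4 faults
Smallest f with faults ≤ 7 is 3.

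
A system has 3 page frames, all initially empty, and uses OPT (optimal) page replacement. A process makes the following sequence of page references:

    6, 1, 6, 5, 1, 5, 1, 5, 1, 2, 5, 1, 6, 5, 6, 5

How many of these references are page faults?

6: miss, frames {6}
1: miss, frames {6,1}
6: hit
5: miss, frames {6,1,5}
1: hit
5: hit
1: hit
5: hit
1: hit
2: miss, evict 6, frames {1,5,2}
5: hit
1: hit
6: miss, evict 2, frames {1,5,6}
5: hit
6: hit
5: hit
Page faults: 5.

5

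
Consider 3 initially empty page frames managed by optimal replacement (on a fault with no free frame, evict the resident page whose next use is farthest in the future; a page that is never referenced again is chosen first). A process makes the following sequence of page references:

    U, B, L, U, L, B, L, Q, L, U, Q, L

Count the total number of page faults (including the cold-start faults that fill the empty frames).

U → miss, frames [U]
B → miss, frames [U, B]
L → miss, frames [U, B, L]
U → hit
L → hit
B → hit
L → hit
Q → miss, evict B, frames [U, L, Q]
L → hit
U → hit
Q → hit
L → hit
Page faults: 4.

4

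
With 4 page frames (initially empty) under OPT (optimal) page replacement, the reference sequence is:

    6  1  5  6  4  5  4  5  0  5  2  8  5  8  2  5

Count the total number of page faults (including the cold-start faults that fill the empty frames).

6 → fault, frames {6}
1 → fault, frames {6,1}
5 → fault, frames {6,1,5}
6 → hit
4 → fault, frames {6,1,5,4}
5 → hit
4 → hit
5 → hit
0 → fault, evict 4, frames {6,1,5,0}
5 → hit
2 → fault, evict 0, frames {6,1,5,2}
8 → fault, evict 1, frames {6,5,2,8}
5 → hit
8 → hit
2 → hit
5 → hit
Page faults: 7.

7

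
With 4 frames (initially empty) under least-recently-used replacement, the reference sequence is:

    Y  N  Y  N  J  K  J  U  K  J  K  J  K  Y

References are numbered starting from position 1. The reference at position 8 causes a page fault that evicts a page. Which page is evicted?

Y

pos 1: Y -> miss, frames [Y]
pos 2: N -> miss, frames [Y, N]
pos 3: Y -> hit
pos 4: N -> hit
pos 5: J -> miss, frames [Y, N, J]
pos 6: K -> miss, frames [Y, N, J, K]
pos 7: J -> hit
pos 8: U -> miss, evict Y, frames [N, K, J, U]
At position 8, page Y is evicted.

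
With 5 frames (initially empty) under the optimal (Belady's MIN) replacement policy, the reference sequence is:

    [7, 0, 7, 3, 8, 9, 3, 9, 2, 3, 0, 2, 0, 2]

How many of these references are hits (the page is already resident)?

7 → fault, frames (7)
0 → fault, frames (7 0)
7 → hit
3 → fault, frames (7 0 3)
8 → fault, frames (7 0 3 8)
9 → fault, frames (7 0 3 8 9)
3 → hit
9 → hit
2 → fault, evict 9, frames (7 0 3 8 2)
3 → hit
0 → hit
2 → hit
0 → hit
2 → hit
Hits: 8.

8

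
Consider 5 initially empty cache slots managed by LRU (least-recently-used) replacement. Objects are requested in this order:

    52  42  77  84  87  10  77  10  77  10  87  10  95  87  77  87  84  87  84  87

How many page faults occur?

52 -> miss, frames [52]
42 -> miss, frames [52, 42]
77 -> miss, frames [52, 42, 77]
84 -> miss, frames [52, 42, 77, 84]
87 -> miss, frames [52, 42, 77, 84, 87]
10 -> miss, evict 52, frames [42, 77, 84, 87, 10]
77 -> hit
10 -> hit
77 -> hit
10 -> hit
87 -> hit
10 -> hit
95 -> miss, evict 42, frames [84, 77, 87, 10, 95]
87 -> hit
77 -> hit
87 -> hit
84 -> hit
87 -> hit
84 -> hit
87 -> hit
Page faults: 7.

7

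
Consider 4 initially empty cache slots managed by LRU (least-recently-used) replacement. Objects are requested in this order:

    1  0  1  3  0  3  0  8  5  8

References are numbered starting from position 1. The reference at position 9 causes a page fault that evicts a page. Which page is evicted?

pos 1: 1: fault, frames (1)
pos 2: 0: fault, frames (1 0)
pos 3: 1: hit
pos 4: 3: fault, frames (0 1 3)
pos 5: 0: hit
pos 6: 3: hit
pos 7: 0: hit
pos 8: 8: fault, frames (1 3 0 8)
pos 9: 5: fault, evict 1, frames (3 0 8 5)
At position 9, page 1 is evicted.

1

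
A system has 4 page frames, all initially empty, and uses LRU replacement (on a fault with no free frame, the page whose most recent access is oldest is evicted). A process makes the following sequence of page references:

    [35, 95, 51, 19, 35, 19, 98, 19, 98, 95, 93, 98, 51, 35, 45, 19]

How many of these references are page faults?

11

35: miss, frames {35}
95: miss, frames {35,95}
51: miss, frames {35,95,51}
19: miss, frames {35,95,51,19}
35: hit
19: hit
98: miss, evict 95, frames {51,35,19,98}
19: hit
98: hit
95: miss, evict 51, frames {35,19,98,95}
93: miss, evict 35, frames {19,98,95,93}
98: hit
51: miss, evict 19, frames {95,93,98,51}
35: miss, evict 95, frames {93,98,51,35}
45: miss, evict 93, frames {98,51,35,45}
19: miss, evict 98, frames {51,35,45,19}
Page faults: 11.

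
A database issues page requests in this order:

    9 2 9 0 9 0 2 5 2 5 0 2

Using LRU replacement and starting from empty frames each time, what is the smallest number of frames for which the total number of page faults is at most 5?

f=1: 12 faults
f=2: 7 faults
f=3: 4 faults
f=4: 4 faults
Smallest f with faults ≤ 5 is 3.

3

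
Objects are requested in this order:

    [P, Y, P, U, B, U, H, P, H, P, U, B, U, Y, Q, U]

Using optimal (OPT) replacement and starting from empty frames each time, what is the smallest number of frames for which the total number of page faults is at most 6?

f=1: 16 faults
f=2: 10 faults
f=3: 8 faults
f=4: 7 faults
f=5: 6 faults
f=6: 6 faults
Smallest f with faults ≤ 6 is 5.

5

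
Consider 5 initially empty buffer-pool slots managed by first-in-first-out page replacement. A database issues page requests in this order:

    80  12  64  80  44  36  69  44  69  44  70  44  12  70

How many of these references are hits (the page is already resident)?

80 → fault, frames (80)
12 → fault, frames (80 12)
64 → fault, frames (80 12 64)
80 → hit
44 → fault, frames (80 12 64 44)
36 → fault, frames (80 12 64 44 36)
69 → fault, evict 80, frames (12 64 44 36 69)
44 → hit
69 → hit
44 → hit
70 → fault, evict 12, frames (64 44 36 69 70)
44 → hit
12 → fault, evict 64, frames (44 36 69 70 12)
70 → hit
Hits: 6.

6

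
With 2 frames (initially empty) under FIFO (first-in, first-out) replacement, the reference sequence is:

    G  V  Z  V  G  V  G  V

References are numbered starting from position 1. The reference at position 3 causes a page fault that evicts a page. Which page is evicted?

pos 1: G: miss, frames {G}
pos 2: V: miss, frames {G,V}
pos 3: Z: miss, evict G, frames {V,Z}
At position 3, page G is evicted.

G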